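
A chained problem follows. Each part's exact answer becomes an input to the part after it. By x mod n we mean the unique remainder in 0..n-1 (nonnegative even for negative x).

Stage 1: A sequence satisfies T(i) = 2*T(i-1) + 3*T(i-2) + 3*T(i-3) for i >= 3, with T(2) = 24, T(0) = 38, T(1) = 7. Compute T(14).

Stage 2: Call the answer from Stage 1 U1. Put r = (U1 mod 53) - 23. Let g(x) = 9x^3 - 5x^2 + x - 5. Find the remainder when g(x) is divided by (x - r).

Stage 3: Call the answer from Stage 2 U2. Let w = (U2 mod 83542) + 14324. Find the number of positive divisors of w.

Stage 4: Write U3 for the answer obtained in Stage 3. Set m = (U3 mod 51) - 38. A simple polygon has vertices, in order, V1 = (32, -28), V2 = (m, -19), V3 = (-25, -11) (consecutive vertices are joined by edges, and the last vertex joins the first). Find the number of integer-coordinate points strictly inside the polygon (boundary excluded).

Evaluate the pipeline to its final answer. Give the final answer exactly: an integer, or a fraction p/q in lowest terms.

Stage 1: T(3) = 2*(24) + 3*(7) + 3*(38) = 183; iterating: T(3)=183, T(4)=459, T(5)=1539, T(6)=5004, T(7)=16002, T(8)=51633, T(9)=166284, T(10)=535473, T(11)=1724697, T(12)=5554665, T(13)=17889840, T(14)=57617766; answer 57617766
Stage 2: U1 = 57617766; r = 12; remainder = value at the root: 9*(12)^3 - 5*(12)^2 + 1*(12)^1 - 5 = (15552) + (-720) + (12) + (-5) = 14839; answer 14839
Stage 3: U2 = 14839; w = 29163; 29163 = 3 * 9721; number of divisors = (1+1) * (1+1) = 4; answer 4
Stage 4: U3 = 4; m = -34; cross terms: (32*-19 - -34*-28)=-1560, (-34*-11 - -25*-19)=-101, (-25*-28 - 32*-11)=1052; twice the area = |-609| = 609; area = 609/2; boundary points = 3 + 1 + 1 = 5; strictly interior points = area - boundary/2 + 1 = 303; answer 303

303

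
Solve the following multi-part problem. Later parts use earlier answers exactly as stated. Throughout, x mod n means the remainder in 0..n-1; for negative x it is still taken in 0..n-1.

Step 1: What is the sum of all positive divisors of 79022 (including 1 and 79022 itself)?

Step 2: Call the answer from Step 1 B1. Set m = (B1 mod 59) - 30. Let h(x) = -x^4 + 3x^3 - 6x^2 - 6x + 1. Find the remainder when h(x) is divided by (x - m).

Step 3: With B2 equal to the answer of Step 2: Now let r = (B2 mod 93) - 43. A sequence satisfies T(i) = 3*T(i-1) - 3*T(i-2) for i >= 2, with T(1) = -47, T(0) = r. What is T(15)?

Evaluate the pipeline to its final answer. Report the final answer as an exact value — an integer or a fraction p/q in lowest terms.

76545

Step 1: 79022 = 2 * 39511; sigma = (1 + 2) * (1 + 39511) = 3 * 39512 = 118536; answer 118536
Step 2: B1 = 118536; m = -25; remainder = value at the root: -1*(-25)^4 + 3*(-25)^3 - 6*(-25)^2 - 6*(-25)^1 + 1 = (-390625) + (-46875) + (-3750) + (150) + (1) = -441099; answer -441099
Step 3: B2 = -441099; r = -43; T(2) = 3*(-47) - 3*(-43) = -12; iterating: T(2)=-12, T(3)=105, T(4)=351, T(5)=738, T(6)=1161, T(7)=1269, T(8)=324, T(9)=-2835, T(10)=-9477, T(11)=-19926, T(12)=-31347, T(13)=-34263, T(14)=-8748, T(15)=76545; answer 76545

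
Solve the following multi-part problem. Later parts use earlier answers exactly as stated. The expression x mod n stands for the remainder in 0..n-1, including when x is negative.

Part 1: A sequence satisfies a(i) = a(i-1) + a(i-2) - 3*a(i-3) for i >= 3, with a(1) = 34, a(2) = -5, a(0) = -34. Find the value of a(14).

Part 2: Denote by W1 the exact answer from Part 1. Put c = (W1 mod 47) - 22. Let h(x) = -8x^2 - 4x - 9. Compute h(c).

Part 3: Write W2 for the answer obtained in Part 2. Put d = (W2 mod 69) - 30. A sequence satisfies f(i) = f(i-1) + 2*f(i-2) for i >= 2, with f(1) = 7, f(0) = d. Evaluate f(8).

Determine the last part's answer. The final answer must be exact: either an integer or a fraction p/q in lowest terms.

2659

Part 1: a(3) = 1*(-5) + 1*(34) - 3*(-34) = 131; iterating: a(3)=131, a(4)=24, a(5)=170, a(6)=-199, a(7)=-101, a(8)=-810, a(9)=-314, a(10)=-821, a(11)=1295, a(12)=1416, a(13)=5174, a(14)=2705; answer 2705
Part 2: W1 = 2705; c = 4; -8*(4)^2 - 4*(4)^1 - 9 = (-128) + (-16) + (-9) = -153; answer -153
Part 3: W2 = -153; d = 24; f(2) = 1*(7) + 2*(24) = 55; iterating: f(2)=55, f(3)=69, f(4)=179, f(5)=317, f(6)=675, f(7)=1309, f(8)=2659; answer 2659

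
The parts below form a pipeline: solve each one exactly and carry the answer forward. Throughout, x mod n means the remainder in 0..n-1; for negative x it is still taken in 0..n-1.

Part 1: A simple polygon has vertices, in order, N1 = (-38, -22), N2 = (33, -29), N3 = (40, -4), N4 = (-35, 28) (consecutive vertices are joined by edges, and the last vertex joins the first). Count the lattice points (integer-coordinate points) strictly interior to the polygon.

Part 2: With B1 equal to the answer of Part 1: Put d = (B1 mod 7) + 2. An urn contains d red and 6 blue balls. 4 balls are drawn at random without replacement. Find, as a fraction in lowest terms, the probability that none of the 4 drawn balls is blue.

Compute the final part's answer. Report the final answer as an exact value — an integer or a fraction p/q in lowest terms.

Part 1: cross terms: (-38*-29 - 33*-22)=1828, (33*-4 - 40*-29)=1028, (40*28 - -35*-4)=980, (-35*-22 - -38*28)=1834; twice the area = |5670| = 5670; area = 2835; boundary points = 1 + 1 + 1 + 1 = 4; strictly interior points = area - boundary/2 + 1 = 2834; answer 2834
Part 2: B1 = 2834; d = 8; total draws C(14,4) = 1001; favorable C(8,4) = 70; P = 10/143; answer 10/143

10/143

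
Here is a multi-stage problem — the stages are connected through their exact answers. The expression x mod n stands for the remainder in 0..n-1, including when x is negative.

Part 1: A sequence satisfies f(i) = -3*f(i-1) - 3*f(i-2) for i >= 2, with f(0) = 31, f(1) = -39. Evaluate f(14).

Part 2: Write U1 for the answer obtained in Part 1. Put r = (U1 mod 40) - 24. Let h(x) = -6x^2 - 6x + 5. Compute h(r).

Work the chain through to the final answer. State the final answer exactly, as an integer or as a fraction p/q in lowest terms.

-331

Part 1: f(2) = -3*(-39) - 3*(31) = 24; iterating: f(2)=24, f(3)=45, f(4)=-207, f(5)=486, f(6)=-837, f(7)=1053, f(8)=-648, f(9)=-1215, f(10)=5589, f(11)=-13122, f(12)=22599, f(13)=-28431, f(14)=17496; answer 17496
Part 2: U1 = 17496; r = -8; -6*(-8)^2 - 6*(-8)^1 + 5 = (-384) + (48) + (5) = -331; answer -331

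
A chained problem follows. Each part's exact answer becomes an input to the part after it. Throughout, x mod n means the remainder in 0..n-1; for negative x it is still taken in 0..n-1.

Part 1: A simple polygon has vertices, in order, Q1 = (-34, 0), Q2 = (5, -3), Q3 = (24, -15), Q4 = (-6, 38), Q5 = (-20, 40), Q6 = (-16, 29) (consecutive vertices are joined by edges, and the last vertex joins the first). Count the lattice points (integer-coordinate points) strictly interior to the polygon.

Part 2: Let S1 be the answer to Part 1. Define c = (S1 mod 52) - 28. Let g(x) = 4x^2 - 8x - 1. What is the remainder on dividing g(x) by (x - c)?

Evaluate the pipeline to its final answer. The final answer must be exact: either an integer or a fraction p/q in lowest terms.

895

Part 1: cross terms: (-34*-3 - 5*0)=102, (5*-15 - 24*-3)=-3, (24*38 - -6*-15)=822, (-6*40 - -20*38)=520, (-20*29 - -16*40)=60, (-16*0 - -34*29)=986; twice the area = |2487| = 2487; area = 2487/2; boundary points = 3 + 1 + 1 + 2 + 1 + 1 = 9; strictly interior points = area - boundary/2 + 1 = 1240; answer 1240
Part 2: S1 = 1240; c = 16; remainder = value at the root: 4*(16)^2 - 8*(16)^1 - 1 = (1024) + (-128) + (-1) = 895; answer 895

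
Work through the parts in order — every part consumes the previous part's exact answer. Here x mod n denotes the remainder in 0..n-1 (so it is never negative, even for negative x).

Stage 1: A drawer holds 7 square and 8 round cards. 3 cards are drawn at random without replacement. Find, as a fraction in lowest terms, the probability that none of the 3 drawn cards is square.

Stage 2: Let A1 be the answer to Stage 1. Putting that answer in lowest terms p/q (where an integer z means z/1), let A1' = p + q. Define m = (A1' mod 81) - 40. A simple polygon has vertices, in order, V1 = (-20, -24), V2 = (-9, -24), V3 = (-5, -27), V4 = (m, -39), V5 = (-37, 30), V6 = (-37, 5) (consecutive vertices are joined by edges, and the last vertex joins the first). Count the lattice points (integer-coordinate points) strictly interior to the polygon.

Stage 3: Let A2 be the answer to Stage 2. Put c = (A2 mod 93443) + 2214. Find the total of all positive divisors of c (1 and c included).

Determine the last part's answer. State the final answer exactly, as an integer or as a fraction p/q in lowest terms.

4192

Stage 1: total draws C(15,3) = 455; favorable C(8,3) = 56; P = 8/65; answer 8/65
Stage 2: A1 = 8/65; threaded value p + q = 73; m = 33; cross terms: (-20*-24 - -9*-24)=264, (-9*-27 - -5*-24)=123, (-5*-39 - 33*-27)=1086, (33*30 - -37*-39)=-453, (-37*5 - -37*30)=925, (-37*-24 - -20*5)=988; twice the area = |2933| = 2933; area = 2933/2; boundary points = 11 + 1 + 2 + 1 + 25 + 1 = 41; strictly interior points = area - boundary/2 + 1 = 1447; answer 1447
Stage 3: A2 = 1447; c = 3661; 3661 = 7 * 523; sigma = (1 + 7) * (1 + 523) = 8 * 524 = 4192; answer 4192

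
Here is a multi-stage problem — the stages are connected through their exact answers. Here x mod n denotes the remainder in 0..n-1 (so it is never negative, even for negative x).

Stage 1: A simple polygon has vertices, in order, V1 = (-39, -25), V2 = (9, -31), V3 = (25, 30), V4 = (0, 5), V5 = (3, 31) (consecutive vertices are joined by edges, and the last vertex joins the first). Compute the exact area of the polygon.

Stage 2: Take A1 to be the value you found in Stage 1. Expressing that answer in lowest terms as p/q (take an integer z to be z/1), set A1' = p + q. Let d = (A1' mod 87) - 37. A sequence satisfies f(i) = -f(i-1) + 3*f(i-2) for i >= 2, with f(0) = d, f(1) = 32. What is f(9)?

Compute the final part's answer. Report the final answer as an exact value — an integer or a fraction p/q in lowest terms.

-5878

Stage 1: cross terms: (-39*-31 - 9*-25)=1434, (9*30 - 25*-31)=1045, (25*5 - 0*30)=125, (0*31 - 3*5)=-15, (3*-25 - -39*31)=1134; twice the area = |3723| = 3723; area = 3723/2; answer 3723/2
Stage 2: A1 = 3723/2; threaded value p + q = 3725; d = 34; f(2) = -1*(32) + 3*(34) = 70; iterating: f(2)=70, f(3)=26, f(4)=184, f(5)=-106, f(6)=658, f(7)=-976, f(8)=2950, f(9)=-5878; answer -5878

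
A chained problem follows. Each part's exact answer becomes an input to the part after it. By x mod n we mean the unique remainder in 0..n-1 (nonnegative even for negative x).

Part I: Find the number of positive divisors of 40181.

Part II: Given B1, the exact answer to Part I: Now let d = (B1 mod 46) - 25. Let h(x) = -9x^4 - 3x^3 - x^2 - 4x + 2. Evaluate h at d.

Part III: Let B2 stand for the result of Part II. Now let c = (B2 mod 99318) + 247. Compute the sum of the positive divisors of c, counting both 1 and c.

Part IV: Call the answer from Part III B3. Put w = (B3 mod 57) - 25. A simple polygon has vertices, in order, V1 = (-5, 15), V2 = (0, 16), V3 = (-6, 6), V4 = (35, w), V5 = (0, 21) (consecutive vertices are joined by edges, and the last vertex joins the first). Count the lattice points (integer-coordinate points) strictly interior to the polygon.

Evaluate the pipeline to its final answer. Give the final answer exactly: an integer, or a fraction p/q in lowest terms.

252

Part I: 40181 = 23 * 1747; number of divisors = (1+1) * (1+1) = 4; answer 4
Part II: B1 = 4; d = -21; -9*(-21)^4 - 3*(-21)^3 - 1*(-21)^2 - 4*(-21)^1 + 2 = (-1750329) + (27783) + (-441) + (84) + (2) = -1722901; answer -1722901
Part III: B2 = -1722901; c = 65070; 65070 = 2 * 3^3 * 5 * 241; sigma = (1 + 2) * (1 + 3 + 9 + 27) * (1 + 5) * (1 + 241) = 3 * 40 * 6 * 242 = 174240; answer 174240
Part IV: B3 = 174240; w = 23; cross terms: (-5*16 - 0*15)=-80, (0*6 - -6*16)=96, (-6*23 - 35*6)=-348, (35*21 - 0*23)=735, (0*15 - -5*21)=105; twice the area = |508| = 508; area = 254; boundary points = 1 + 2 + 1 + 1 + 1 = 6; strictly interior points = area - boundary/2 + 1 = 252; answer 252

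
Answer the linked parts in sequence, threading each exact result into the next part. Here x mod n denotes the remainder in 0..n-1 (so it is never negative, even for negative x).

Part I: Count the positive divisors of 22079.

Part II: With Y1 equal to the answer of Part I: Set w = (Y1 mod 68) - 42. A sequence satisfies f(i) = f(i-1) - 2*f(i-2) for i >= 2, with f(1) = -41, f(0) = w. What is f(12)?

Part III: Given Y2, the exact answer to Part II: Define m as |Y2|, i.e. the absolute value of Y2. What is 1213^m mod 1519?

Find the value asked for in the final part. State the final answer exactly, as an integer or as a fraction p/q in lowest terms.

1117

Part I: 22079 is prime, so its only divisors are 1 and 22079; count = 2; answer 2
Part II: Y1 = 2; w = -40; f(2) = 1*(-41) - 2*(-40) = 39; iterating: f(2)=39, f(3)=121, f(4)=43, f(5)=-199, f(6)=-285, f(7)=113, f(8)=683, f(9)=457, f(10)=-909, f(11)=-1823, f(12)=-5; answer -5
Part III: Y2 = -5; m = 5; squarings mod 1519: 1213^1=1213, 1213^2=977, 1213^4=597; 1213^5 = 1213^1 * 1213^4 = 1117 (mod 1519); answer 1117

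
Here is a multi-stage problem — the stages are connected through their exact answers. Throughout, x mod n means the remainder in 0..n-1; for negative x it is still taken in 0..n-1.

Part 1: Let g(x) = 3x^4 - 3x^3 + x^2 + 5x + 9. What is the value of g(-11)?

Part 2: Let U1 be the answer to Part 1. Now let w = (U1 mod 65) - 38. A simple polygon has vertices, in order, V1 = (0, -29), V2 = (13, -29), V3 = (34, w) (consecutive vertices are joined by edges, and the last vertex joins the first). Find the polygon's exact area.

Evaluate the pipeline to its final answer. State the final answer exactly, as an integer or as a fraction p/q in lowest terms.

78

Part 1: 3*(-11)^4 - 3*(-11)^3 + 1*(-11)^2 + 5*(-11)^1 + 9 = (43923) + (3993) + (121) + (-55) + (9) = 47991; answer 47991
Part 2: U1 = 47991; w = -17; cross terms: (0*-29 - 13*-29)=377, (13*-17 - 34*-29)=765, (34*-29 - 0*-17)=-986; twice the area = |156| = 156; area = 78; answer 78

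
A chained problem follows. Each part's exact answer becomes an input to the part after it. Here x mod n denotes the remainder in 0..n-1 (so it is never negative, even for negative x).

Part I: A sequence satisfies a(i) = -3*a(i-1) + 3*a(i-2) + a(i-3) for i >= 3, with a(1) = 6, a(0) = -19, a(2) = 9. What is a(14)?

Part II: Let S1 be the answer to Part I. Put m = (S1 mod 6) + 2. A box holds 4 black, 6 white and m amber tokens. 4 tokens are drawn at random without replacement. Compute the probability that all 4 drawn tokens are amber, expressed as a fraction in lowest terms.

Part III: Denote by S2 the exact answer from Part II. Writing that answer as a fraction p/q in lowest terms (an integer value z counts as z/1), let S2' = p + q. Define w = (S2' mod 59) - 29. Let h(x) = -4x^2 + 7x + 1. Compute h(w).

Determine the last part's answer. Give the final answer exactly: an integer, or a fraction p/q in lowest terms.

-260

Part I: a(3) = -3*(9) + 3*(6) + 1*(-19) = -28; iterating: a(3)=-28, a(4)=117, a(5)=-426, a(6)=1601, a(7)=-5964, a(8)=22269, a(9)=-83098, a(10)=310137, a(11)=-1157436, a(12)=4319621, a(13)=-16121034, a(14)=60164529; answer 60164529
Part II: S1 = 60164529; m = 5; total draws C(15,4) = 1365; favorable C(5,4) = 5; P = 1/273; answer 1/273
Part III: S2 = 1/273; threaded value p + q = 274; w = 9; -4*(9)^2 + 7*(9)^1 + 1 = (-324) + (63) + (1) = -260; answer -260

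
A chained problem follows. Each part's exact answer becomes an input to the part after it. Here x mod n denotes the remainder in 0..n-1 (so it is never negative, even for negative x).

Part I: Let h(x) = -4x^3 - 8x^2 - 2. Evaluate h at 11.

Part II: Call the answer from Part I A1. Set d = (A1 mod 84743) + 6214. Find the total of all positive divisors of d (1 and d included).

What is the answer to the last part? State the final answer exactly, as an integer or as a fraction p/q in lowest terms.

127920

Part I: -4*(11)^3 - 8*(11)^2 - 2 = (-5324) + (-968) + (-2) = -6294; answer -6294
Part II: A1 = -6294; d = 84663; 84663 = 3^2 * 23 * 409; sigma = (1 + 3 + 9) * (1 + 23) * (1 + 409) = 13 * 24 * 410 = 127920; answer 127920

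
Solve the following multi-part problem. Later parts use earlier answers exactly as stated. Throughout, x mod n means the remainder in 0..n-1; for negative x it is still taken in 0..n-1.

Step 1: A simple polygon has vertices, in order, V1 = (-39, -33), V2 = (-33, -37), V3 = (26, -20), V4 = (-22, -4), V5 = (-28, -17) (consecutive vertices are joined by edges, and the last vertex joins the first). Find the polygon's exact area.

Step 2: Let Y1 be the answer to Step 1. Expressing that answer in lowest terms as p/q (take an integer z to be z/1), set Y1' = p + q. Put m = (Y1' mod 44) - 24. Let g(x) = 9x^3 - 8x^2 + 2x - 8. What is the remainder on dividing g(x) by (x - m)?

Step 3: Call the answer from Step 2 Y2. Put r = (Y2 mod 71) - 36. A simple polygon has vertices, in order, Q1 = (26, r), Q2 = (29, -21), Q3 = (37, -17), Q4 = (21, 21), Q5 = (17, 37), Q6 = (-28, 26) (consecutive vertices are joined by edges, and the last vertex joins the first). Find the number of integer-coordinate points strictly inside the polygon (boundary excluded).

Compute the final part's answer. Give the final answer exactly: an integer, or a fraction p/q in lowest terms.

Step 1: cross terms: (-39*-37 - -33*-33)=354, (-33*-20 - 26*-37)=1622, (26*-4 - -22*-20)=-544, (-22*-17 - -28*-4)=262, (-28*-33 - -39*-17)=261; twice the area = |1955| = 1955; area = 1955/2; answer 1955/2
Step 2: Y1 = 1955/2; threaded value p + q = 1957; m = -3; remainder = value at the root: 9*(-3)^3 - 8*(-3)^2 + 2*(-3)^1 - 8 = (-243) + (-72) + (-6) + (-8) = -329; answer -329
Step 3: Y2 = -329; r = -10; cross terms: (26*-21 - 29*-10)=-256, (29*-17 - 37*-21)=284, (37*21 - 21*-17)=1134, (21*37 - 17*21)=420, (17*26 - -28*37)=1478, (-28*-10 - 26*26)=-396; twice the area = |2664| = 2664; area = 1332; boundary points = 1 + 4 + 2 + 4 + 1 + 18 = 30; strictly interior points = area - boundary/2 + 1 = 1318; answer 1318

1318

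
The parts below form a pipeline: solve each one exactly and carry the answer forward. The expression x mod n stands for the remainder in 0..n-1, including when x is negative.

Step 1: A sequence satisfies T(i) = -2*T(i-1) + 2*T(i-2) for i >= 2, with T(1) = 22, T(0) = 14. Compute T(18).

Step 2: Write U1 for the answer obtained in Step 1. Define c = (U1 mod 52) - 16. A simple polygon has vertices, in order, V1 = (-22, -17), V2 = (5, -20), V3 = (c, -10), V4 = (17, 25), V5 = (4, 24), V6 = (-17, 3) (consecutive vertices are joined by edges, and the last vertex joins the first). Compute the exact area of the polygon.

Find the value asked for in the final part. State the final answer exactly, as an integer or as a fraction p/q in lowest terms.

Step 1: T(2) = -2*(22) + 2*(14) = -16; iterating: T(2)=-16, T(3)=76, T(4)=-184, T(5)=520, T(6)=-1408, T(7)=3856, T(8)=-10528, T(9)=28768, T(10)=-78592, T(11)=214720, T(12)=-586624, T(13)=1602688, T(14)=-4378624, T(15)=11962624, T(16)=-32682496, T(17)=89290240, T(18)=-243945472; answer -243945472
Step 2: U1 = -243945472; c = 32; cross terms: (-22*-20 - 5*-17)=525, (5*-10 - 32*-20)=590, (32*25 - 17*-10)=970, (17*24 - 4*25)=308, (4*3 - -17*24)=420, (-17*-17 - -22*3)=355; twice the area = |3168| = 3168; area = 1584; answer 1584

1584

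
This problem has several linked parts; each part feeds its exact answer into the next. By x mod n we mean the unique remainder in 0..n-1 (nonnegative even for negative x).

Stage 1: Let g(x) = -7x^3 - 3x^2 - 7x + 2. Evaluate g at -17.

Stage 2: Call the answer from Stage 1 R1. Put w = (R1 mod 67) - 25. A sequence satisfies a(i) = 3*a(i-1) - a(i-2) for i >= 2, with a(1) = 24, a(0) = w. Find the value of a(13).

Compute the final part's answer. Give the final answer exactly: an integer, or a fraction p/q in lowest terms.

Stage 1: -7*(-17)^3 - 3*(-17)^2 - 7*(-17)^1 + 2 = (34391) + (-867) + (119) + (2) = 33645; answer 33645
Stage 2: R1 = 33645; w = -14; a(2) = 3*(24) - 1*(-14) = 86; iterating: a(2)=86, a(3)=234, a(4)=616, a(5)=1614, a(6)=4226, a(7)=11064, a(8)=28966, a(9)=75834, a(10)=198536, a(11)=519774, a(12)=1360786, a(13)=3562584; answer 3562584

3562584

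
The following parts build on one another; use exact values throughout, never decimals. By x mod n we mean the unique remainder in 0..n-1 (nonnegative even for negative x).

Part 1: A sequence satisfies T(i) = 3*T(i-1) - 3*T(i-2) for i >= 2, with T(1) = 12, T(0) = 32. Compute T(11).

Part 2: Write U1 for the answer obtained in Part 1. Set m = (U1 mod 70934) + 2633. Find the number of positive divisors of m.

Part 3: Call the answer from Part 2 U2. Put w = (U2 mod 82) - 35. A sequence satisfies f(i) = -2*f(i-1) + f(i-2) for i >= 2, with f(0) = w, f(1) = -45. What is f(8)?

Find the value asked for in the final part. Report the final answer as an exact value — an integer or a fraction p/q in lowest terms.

13797

Part 1: T(2) = 3*(12) - 3*(32) = -60; iterating: T(2)=-60, T(3)=-216, T(4)=-468, T(5)=-756, T(6)=-864, T(7)=-324, T(8)=1620, T(9)=5832, T(10)=12636, T(11)=20412; answer 20412
Part 2: U1 = 20412; m = 23045; 23045 = 5 * 11 * 419; number of divisors = (1+1) * (1+1) * (1+1) = 8; answer 8
Part 3: U2 = 8; w = -27; f(2) = -2*(-45) + 1*(-27) = 63; iterating: f(2)=63, f(3)=-171, f(4)=405, f(5)=-981, f(6)=2367, f(7)=-5715, f(8)=13797; answer 13797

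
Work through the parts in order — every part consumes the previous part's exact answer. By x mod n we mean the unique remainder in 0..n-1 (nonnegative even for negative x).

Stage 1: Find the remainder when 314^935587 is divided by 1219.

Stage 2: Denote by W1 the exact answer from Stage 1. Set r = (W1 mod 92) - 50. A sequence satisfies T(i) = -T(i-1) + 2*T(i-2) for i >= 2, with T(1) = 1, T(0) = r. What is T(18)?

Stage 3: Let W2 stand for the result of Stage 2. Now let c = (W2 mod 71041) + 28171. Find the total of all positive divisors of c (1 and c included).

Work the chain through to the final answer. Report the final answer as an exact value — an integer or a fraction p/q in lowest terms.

129528

Stage 1: squarings mod 1219: 314^1=314, 314^2=1076, 314^4=945, 314^8=717, 314^16=890, 314^32=969, 314^64=331, 314^128=1070, 314^256=259, 314^512=36, 314^1024=77, 314^2048=1053, 314^4096=738, 314^8192=970, 314^16384=1051, 314^32768=187, 314^65536=837, 314^131072=863, 314^262144=1179, 314^524288=381; 314^935587 = 314^1 * 314^2 * 314^32 * 314^128 * 314^512 * 314^1024 * 314^16384 * 314^131072 * 314^262144 * 314^524288 = 1102 (mod 1219); answer 1102
Stage 2: W1 = 1102; r = 40; T(2) = -1*(1) + 2*(40) = 79; iterating: T(2)=79, T(3)=-77, T(4)=235, T(5)=-389, T(6)=859, T(7)=-1637, T(8)=3355, T(9)=-6629, T(10)=13339, T(11)=-26597, T(12)=53275, T(13)=-106469, T(14)=213019, T(15)=-425957, T(16)=851995, T(17)=-1703909, T(18)=3407899; answer 3407899
Stage 3: W2 = 3407899; c = 97143; 97143 = 3 * 32381; sigma = (1 + 3) * (1 + 32381) = 4 * 32382 = 129528; answer 129528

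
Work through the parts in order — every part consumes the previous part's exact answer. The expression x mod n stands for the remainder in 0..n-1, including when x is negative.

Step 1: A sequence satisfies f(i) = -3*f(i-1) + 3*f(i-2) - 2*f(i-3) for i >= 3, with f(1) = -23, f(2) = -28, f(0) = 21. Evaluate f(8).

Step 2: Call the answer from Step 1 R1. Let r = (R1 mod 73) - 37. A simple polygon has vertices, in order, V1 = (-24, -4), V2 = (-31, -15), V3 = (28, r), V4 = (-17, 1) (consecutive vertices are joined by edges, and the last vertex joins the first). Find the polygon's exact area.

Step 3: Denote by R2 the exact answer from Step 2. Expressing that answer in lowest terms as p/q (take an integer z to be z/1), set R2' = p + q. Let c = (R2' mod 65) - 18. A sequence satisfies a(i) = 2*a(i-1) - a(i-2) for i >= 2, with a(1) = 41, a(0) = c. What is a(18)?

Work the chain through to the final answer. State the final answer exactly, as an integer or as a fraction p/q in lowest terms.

Step 1: f(3) = -3*(-28) + 3*(-23) - 2*(21) = -27; iterating: f(3)=-27, f(4)=43, f(5)=-154, f(6)=645, f(7)=-2483, f(8)=9692; answer 9692
Step 2: R1 = 9692; r = 19; cross terms: (-24*-15 - -31*-4)=236, (-31*19 - 28*-15)=-169, (28*1 - -17*19)=351, (-17*-4 - -24*1)=92; twice the area = |510| = 510; area = 255; answer 255
Step 3: R2 = 255; threaded value p + q = 256; c = 43; a(2) = 2*(41) - 1*(43) = 39; iterating: a(2)=39, a(3)=37, a(4)=35, a(5)=33, a(6)=31, a(7)=29, a(8)=27, a(9)=25, a(10)=23, a(11)=21, a(12)=19, a(13)=17, a(14)=15, a(15)=13, a(16)=11, a(17)=9, a(18)=7; answer 7

7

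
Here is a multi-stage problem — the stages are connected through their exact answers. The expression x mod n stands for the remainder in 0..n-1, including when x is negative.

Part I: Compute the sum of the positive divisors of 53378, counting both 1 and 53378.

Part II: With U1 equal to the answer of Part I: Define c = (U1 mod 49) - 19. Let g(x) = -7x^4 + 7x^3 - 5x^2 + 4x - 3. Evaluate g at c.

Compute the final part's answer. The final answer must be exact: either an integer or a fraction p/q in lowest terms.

-41196

Part I: 53378 = 2 * 13 * 2053; sigma = (1 + 2) * (1 + 13) * (1 + 2053) = 3 * 14 * 2054 = 86268; answer 86268
Part II: U1 = 86268; c = 9; -7*(9)^4 + 7*(9)^3 - 5*(9)^2 + 4*(9)^1 - 3 = (-45927) + (5103) + (-405) + (36) + (-3) = -41196; answer -41196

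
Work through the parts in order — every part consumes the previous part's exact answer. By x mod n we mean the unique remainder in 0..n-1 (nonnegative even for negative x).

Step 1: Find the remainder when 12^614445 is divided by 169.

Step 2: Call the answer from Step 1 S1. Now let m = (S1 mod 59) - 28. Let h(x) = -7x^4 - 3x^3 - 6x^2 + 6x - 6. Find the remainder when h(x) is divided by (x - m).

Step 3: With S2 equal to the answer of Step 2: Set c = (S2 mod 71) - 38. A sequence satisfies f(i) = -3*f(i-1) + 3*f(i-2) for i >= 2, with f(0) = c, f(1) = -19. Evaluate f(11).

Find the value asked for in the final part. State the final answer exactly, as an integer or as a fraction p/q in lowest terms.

-2816370

Step 1: squarings mod 169: 12^1=12, 12^2=144, 12^4=118, 12^8=66, 12^16=131, 12^32=92, 12^64=14, 12^128=27, 12^256=53, 12^512=105, 12^1024=40, 12^2048=79, 12^4096=157, 12^8192=144, 12^16384=118, 12^32768=66, 12^65536=131, 12^131072=92, 12^262144=14, 12^524288=27; 12^614445 = 12^1 * 12^4 * 12^8 * 12^32 * 12^8192 * 12^16384 * 12^65536 * 12^524288 = 168 (mod 169); answer 168
Step 2: S1 = 168; m = 22; remainder = value at the root: -7*(22)^4 - 3*(22)^3 - 6*(22)^2 + 6*(22)^1 - 6 = (-1639792) + (-31944) + (-2904) + (132) + (-6) = -1674514; answer -1674514
Step 3: S2 = -1674514; c = -17; f(2) = -3*(-19) + 3*(-17) = 6; iterating: f(2)=6, f(3)=-75, f(4)=243, f(5)=-954, f(6)=3591, f(7)=-13635, f(8)=51678, f(9)=-195939, f(10)=742851, f(11)=-2816370; answer -2816370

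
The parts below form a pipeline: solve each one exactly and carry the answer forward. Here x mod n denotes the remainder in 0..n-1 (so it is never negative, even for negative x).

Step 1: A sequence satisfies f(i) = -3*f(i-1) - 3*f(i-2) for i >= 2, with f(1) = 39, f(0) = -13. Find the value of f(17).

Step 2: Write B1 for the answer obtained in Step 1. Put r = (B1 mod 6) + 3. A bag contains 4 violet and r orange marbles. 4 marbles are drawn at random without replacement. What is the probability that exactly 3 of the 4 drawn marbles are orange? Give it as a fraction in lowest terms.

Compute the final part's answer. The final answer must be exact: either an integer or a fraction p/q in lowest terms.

4/35

Step 1: f(2) = -3*(39) - 3*(-13) = -78; iterating: f(2)=-78, f(3)=117, f(4)=-117, f(5)=0, f(6)=351, f(7)=-1053, f(8)=2106, f(9)=-3159, f(10)=3159, f(11)=0, f(12)=-9477, f(13)=28431, f(14)=-56862, f(15)=85293, f(16)=-85293, f(17)=0; answer 0
Step 2: B1 = 0; r = 3; total draws C(7,4) = 35; favorable C(3,3)*C(4,1) = 4; P = 4/35; answer 4/35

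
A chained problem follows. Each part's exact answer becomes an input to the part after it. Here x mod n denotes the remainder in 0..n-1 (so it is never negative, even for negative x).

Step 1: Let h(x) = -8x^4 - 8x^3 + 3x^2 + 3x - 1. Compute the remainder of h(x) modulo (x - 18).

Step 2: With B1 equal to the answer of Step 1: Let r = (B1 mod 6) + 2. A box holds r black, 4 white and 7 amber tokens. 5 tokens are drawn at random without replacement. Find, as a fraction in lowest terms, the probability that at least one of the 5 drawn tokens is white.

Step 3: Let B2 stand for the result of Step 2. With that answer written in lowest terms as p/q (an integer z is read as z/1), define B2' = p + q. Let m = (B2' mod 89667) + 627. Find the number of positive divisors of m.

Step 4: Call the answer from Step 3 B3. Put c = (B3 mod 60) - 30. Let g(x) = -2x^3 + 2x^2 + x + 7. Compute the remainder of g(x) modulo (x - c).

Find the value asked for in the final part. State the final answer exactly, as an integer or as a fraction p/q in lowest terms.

12301

Step 1: remainder = value at the root: -8*(18)^4 - 8*(18)^3 + 3*(18)^2 + 3*(18)^1 - 1 = (-839808) + (-46656) + (972) + (54) + (-1) = -885439; answer -885439
Step 2: B1 = -885439; r = 7; total draws C(18,5) = 8568; complement C(14,5) = 2002; favorable 8568 - 2002 = 6566; P = 469/612; answer 469/612
Step 3: B2 = 469/612; threaded value p + q = 1081; m = 1708; 1708 = 2^2 * 7 * 61; number of divisors = (2+1) * (1+1) * (1+1) = 12; answer 12
Step 4: B3 = 12; c = -18; remainder = value at the root: -2*(-18)^3 + 2*(-18)^2 + 1*(-18)^1 + 7 = (11664) + (648) + (-18) + (7) = 12301; answer 12301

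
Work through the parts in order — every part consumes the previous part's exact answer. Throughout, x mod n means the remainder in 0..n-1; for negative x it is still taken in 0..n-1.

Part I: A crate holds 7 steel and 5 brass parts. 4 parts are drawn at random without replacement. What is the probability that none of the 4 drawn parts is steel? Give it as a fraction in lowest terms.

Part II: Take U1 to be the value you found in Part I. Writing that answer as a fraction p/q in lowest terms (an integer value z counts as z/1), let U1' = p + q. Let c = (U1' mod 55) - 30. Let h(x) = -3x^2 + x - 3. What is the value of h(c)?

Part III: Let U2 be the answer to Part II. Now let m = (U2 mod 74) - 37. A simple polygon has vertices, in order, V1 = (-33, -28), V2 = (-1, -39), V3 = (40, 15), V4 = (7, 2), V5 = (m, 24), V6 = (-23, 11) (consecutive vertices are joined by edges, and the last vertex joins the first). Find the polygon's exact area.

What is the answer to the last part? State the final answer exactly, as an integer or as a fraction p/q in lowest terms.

2100

Part I: total draws C(12,4) = 495; favorable C(5,4) = 5; P = 1/99; answer 1/99
Part II: U1 = 1/99; threaded value p + q = 100; c = 15; -3*(15)^2 + 1*(15)^1 - 3 = (-675) + (15) + (-3) = -663; answer -663
Part III: U2 = -663; m = -34; cross terms: (-33*-39 - -1*-28)=1259, (-1*15 - 40*-39)=1545, (40*2 - 7*15)=-25, (7*24 - -34*2)=236, (-34*11 - -23*24)=178, (-23*-28 - -33*11)=1007; twice the area = |4200| = 4200; area = 2100; answer 2100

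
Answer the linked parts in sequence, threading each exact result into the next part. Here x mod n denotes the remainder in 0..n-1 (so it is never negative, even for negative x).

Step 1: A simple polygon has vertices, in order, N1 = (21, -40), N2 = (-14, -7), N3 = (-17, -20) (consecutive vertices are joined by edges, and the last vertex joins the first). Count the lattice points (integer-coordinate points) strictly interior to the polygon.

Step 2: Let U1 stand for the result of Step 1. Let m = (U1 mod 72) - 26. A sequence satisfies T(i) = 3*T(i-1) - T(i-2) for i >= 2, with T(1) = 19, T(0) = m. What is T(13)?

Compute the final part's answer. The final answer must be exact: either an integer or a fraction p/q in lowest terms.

Step 1: cross terms: (21*-7 - -14*-40)=-707, (-14*-20 - -17*-7)=161, (-17*-40 - 21*-20)=1100; twice the area = |554| = 554; area = 277; boundary points = 1 + 1 + 2 = 4; strictly interior points = area - boundary/2 + 1 = 276; answer 276
Step 2: U1 = 276; m = 34; T(2) = 3*(19) - 1*(34) = 23; iterating: T(2)=23, T(3)=50, T(4)=127, T(5)=331, T(6)=866, T(7)=2267, T(8)=5935, T(9)=15538, T(10)=40679, T(11)=106499, T(12)=278818, T(13)=729955; answer 729955

729955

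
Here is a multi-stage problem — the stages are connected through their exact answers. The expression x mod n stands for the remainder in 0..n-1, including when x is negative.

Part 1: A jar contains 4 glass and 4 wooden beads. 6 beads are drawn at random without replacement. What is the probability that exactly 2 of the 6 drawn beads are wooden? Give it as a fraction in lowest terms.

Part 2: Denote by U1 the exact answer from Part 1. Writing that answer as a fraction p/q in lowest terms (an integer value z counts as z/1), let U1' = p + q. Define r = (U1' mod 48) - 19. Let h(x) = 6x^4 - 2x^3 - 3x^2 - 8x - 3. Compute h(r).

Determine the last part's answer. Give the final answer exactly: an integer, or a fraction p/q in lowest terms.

Part 1: total draws C(8,6) = 28; favorable C(4,2)*C(4,4) = 6; P = 3/14; answer 3/14
Part 2: U1 = 3/14; threaded value p + q = 17; r = -2; 6*(-2)^4 - 2*(-2)^3 - 3*(-2)^2 - 8*(-2)^1 - 3 = (96) + (16) + (-12) + (16) + (-3) = 113; answer 113

113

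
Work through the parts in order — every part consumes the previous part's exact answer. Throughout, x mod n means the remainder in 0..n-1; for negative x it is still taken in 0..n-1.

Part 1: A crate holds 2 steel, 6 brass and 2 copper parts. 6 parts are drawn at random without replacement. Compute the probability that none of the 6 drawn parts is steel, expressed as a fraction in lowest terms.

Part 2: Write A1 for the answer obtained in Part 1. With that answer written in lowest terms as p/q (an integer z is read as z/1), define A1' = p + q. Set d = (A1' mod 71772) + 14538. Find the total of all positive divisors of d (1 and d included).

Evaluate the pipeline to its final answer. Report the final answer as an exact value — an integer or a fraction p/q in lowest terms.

Part 1: total draws C(10,6) = 210; favorable C(8,6) = 28; P = 2/15; answer 2/15
Part 2: A1 = 2/15; threaded value p + q = 17; d = 14555; 14555 = 5 * 41 * 71; sigma = (1 + 5) * (1 + 41) * (1 + 71) = 6 * 42 * 72 = 18144; answer 18144

18144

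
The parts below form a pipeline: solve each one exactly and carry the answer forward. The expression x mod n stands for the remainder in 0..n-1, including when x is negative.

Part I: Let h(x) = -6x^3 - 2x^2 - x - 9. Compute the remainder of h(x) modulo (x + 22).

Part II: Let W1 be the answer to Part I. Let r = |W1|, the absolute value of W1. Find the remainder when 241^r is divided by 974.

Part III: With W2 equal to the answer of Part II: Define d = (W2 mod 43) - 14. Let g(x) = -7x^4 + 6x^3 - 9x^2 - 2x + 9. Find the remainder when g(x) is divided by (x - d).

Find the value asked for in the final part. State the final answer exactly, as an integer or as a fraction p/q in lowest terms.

-287103

Part I: remainder = value at the root: -6*(-22)^3 - 2*(-22)^2 - 1*(-22)^1 - 9 = (63888) + (-968) + (22) + (-9) = 62933; answer 62933
Part II: W1 = 62933; r = 62933; squarings mod 974: 241^1=241, 241^2=615, 241^4=313, 241^8=569, 241^16=393, 241^32=557, 241^64=517, 241^128=413, 241^256=119, 241^512=525, 241^1024=957, 241^2048=289, 241^4096=731, 241^8192=609, 241^16384=761, 241^32768=565; 241^62933 = 241^1 * 241^4 * 241^16 * 241^64 * 241^128 * 241^256 * 241^1024 * 241^4096 * 241^8192 * 241^16384 * 241^32768 = 473 (mod 974); answer 473
Part III: W2 = 473; d = -14; remainder = value at the root: -7*(-14)^4 + 6*(-14)^3 - 9*(-14)^2 - 2*(-14)^1 + 9 = (-268912) + (-16464) + (-1764) + (28) + (9) = -287103; answer -287103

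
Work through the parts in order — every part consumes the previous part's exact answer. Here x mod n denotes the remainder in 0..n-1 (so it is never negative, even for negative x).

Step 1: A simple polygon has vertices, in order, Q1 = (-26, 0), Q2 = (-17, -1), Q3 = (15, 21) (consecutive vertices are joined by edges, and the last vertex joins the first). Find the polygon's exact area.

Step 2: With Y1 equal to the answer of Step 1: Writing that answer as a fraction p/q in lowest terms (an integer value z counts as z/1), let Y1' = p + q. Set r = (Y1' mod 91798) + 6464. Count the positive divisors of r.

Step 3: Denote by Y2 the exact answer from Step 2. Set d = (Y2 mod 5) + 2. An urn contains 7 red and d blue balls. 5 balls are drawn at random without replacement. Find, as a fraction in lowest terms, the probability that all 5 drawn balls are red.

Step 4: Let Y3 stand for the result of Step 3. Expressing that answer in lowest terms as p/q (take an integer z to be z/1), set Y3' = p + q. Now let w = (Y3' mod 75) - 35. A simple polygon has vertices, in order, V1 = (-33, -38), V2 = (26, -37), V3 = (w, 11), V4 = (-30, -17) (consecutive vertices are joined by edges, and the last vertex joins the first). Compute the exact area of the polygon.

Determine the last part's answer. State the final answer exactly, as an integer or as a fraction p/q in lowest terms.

Step 1: cross terms: (-26*-1 - -17*0)=26, (-17*21 - 15*-1)=-342, (15*0 - -26*21)=546; twice the area = |230| = 230; area = 115; answer 115
Step 2: Y1 = 115; threaded value p + q = 116; r = 6580; 6580 = 2^2 * 5 * 7 * 47; number of divisors = (2+1) * (1+1) * (1+1) * (1+1) = 24; answer 24
Step 3: Y2 = 24; d = 6; total draws C(13,5) = 1287; favorable C(7,5) = 21; P = 7/429; answer 7/429
Step 4: Y3 = 7/429; threaded value p + q = 436; w = 26; cross terms: (-33*-37 - 26*-38)=2209, (26*11 - 26*-37)=1248, (26*-17 - -30*11)=-112, (-30*-38 - -33*-17)=579; twice the area = |3924| = 3924; area = 1962; answer 1962

1962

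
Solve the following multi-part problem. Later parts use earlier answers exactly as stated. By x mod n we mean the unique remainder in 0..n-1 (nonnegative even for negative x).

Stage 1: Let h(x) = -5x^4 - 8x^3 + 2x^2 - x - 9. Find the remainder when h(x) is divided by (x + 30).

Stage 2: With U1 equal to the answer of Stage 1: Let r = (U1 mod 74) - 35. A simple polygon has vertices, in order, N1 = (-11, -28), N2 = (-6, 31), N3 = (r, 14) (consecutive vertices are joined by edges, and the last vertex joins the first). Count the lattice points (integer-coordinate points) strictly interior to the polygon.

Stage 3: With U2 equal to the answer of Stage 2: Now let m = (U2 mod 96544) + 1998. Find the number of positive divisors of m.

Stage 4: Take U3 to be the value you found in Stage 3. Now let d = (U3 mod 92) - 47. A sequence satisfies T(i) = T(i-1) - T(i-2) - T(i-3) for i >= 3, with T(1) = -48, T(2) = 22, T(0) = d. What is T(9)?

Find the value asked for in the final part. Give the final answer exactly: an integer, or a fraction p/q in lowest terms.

Stage 1: remainder = value at the root: -5*(-30)^4 - 8*(-30)^3 + 2*(-30)^2 - 1*(-30)^1 - 9 = (-4050000) + (216000) + (1800) + (30) + (-9) = -3832179; answer -3832179
Stage 2: U1 = -3832179; r = 24; cross terms: (-11*31 - -6*-28)=-509, (-6*14 - 24*31)=-828, (24*-28 - -11*14)=-518; twice the area = |-1855| = 1855; area = 1855/2; boundary points = 1 + 1 + 7 = 9; strictly interior points = area - boundary/2 + 1 = 924; answer 924
Stage 3: U2 = 924; m = 2922; 2922 = 2 * 3 * 487; number of divisors = (1+1) * (1+1) * (1+1) = 8; answer 8
Stage 4: U3 = 8; d = -39; T(3) = 1*(22) - 1*(-48) - 1*(-39) = 109; iterating: T(3)=109, T(4)=135, T(5)=4, T(6)=-240, T(7)=-379, T(8)=-143, T(9)=476; answer 476

476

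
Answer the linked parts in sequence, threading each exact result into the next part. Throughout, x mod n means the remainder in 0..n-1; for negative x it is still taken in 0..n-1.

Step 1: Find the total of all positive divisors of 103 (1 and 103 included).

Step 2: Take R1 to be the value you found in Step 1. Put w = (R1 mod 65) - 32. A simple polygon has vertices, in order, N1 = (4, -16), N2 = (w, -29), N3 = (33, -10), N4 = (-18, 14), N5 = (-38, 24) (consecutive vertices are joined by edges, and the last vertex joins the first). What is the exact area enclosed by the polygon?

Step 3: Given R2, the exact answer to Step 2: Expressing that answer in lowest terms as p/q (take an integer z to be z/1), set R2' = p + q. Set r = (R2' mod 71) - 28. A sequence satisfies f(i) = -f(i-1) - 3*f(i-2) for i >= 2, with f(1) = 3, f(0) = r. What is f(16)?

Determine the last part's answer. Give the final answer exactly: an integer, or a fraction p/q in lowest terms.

39831

Step 1: 103 is prime, so its only divisors are 1 and 103; sigma = 1 + 103 = 104; answer 104
Step 2: R1 = 104; w = 7; cross terms: (4*-29 - 7*-16)=-4, (7*-10 - 33*-29)=887, (33*14 - -18*-10)=282, (-18*24 - -38*14)=100, (-38*-16 - 4*24)=512; twice the area = |1777| = 1777; area = 1777/2; answer 1777/2
Step 3: R2 = 1777/2; threaded value p + q = 1779; r = -24; f(2) = -1*(3) - 3*(-24) = 69; iterating: f(2)=69, f(3)=-78, f(4)=-129, f(5)=363, f(6)=24, f(7)=-1113, f(8)=1041, f(9)=2298, f(10)=-5421, f(11)=-1473, f(12)=17736, f(13)=-13317, f(14)=-39891, f(15)=79842, f(16)=39831; answer 39831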